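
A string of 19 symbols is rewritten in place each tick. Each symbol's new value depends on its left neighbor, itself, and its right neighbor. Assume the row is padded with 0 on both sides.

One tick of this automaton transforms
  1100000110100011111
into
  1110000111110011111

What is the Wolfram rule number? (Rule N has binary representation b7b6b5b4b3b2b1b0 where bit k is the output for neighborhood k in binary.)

position 15: 111 → 1  (bit 7 = 1)
position 1: 110 → 1  (bit 6 = 1)
position 9: 101 → 1  (bit 5 = 1)
position 2: 100 → 1  (bit 4 = 1)
position 0: 011 → 1  (bit 3 = 1)
position 10: 010 → 1  (bit 2 = 1)
position 6: 001 → 0  (bit 1 = 0)
position 3: 000 → 0  (bit 0 = 0)
bits b7..b0 = 11111100 = 252

252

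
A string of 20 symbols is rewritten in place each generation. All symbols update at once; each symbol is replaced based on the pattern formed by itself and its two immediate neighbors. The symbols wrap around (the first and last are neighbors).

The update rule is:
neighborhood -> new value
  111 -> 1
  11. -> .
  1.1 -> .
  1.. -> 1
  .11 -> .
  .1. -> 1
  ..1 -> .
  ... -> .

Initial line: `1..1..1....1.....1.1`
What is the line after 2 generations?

.1......1....1...11.

generation 1: .1.11.11...11....1..
generation 2: .1......1....1...11.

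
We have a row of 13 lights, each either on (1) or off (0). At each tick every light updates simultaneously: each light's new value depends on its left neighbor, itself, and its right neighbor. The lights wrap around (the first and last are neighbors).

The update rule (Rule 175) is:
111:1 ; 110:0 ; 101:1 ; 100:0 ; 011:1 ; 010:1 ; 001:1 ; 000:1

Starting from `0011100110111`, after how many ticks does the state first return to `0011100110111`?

13

0111001101110
1110011011100
1100110111001
1001101110011
0011011100111
0110111001110
1101110011100
1011100111001
0111001110011
1110011100110
1100111001101
1001110011011
0011100110111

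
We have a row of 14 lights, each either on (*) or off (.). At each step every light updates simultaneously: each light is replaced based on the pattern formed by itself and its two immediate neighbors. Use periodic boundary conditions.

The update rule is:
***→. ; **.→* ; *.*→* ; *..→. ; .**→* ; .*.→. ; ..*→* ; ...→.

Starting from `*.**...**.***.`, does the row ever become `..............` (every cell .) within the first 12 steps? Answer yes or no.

no

.***..*****.**
**.*.**...****
.**.***..**...
*****.*.***...
*...**.**.*..*
*..*******..**
*.**.....*.**.
.***....*.****
**.*...*.**..*
.**...*.***.**
***..*.**.****
..*.*.*****...
step 12 is ..*.*.*****..., still not uniform .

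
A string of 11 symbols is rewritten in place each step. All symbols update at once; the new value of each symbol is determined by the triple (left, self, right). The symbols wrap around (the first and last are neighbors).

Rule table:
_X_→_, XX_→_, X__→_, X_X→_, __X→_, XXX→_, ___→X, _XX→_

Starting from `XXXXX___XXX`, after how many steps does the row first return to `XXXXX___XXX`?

______X____
XXXXX___XXX

2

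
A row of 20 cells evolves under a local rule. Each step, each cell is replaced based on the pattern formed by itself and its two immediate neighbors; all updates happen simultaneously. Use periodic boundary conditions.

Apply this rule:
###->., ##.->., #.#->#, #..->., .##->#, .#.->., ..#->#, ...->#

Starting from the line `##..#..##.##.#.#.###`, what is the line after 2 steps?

step 1: ...#..##.##.#.#.##..
step 2: ###..##.##.#.#.##..#

###..##.##.#.#.##..#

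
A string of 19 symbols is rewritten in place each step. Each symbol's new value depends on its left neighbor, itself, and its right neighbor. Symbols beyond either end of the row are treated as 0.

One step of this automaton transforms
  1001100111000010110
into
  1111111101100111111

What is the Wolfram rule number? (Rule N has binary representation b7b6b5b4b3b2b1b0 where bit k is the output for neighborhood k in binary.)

position 8: 111 → 0  (bit 7 = 0)
position 4: 110 → 1  (bit 6 = 1)
position 15: 101 → 1  (bit 5 = 1)
position 1: 100 → 1  (bit 4 = 1)
position 3: 011 → 1  (bit 3 = 1)
position 0: 010 → 1  (bit 2 = 1)
position 2: 001 → 1  (bit 1 = 1)
position 11: 000 → 0  (bit 0 = 0)
bits b7..b0 = 01111110 = 126

126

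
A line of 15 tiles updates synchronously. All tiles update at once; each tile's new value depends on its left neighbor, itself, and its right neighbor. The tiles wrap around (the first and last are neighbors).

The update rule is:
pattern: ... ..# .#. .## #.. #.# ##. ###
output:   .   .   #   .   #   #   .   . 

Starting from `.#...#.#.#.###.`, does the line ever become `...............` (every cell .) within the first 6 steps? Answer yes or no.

no

.##..######...#
#..#.......#..#
.#.##......##..
.##..#.......#.
...#.##......##
#..##..#.......
step 6 is #..##..#......., still not uniform .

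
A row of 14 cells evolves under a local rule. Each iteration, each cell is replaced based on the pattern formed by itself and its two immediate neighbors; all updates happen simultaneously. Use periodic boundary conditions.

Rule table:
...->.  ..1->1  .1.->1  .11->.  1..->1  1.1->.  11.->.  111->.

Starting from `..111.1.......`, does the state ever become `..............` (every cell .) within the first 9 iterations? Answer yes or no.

.1....11......
111..1..1.....
...1111111...1
1.1.......1.11
..11.....11...
.1..1...1..1..
111111.111111.
..............
all cells are . at iteration 8

yes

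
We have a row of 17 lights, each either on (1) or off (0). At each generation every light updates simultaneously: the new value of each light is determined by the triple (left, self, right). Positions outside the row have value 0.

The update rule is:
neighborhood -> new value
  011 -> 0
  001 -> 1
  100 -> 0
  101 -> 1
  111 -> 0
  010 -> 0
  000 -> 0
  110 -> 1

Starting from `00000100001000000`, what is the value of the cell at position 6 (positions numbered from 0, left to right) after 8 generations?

0

00001000010000000
00010000100000000
00100001000000000
01000010000000000
10000100000000000
00001000000000000
00010000000000000
00100000000000000
position 6 holds 0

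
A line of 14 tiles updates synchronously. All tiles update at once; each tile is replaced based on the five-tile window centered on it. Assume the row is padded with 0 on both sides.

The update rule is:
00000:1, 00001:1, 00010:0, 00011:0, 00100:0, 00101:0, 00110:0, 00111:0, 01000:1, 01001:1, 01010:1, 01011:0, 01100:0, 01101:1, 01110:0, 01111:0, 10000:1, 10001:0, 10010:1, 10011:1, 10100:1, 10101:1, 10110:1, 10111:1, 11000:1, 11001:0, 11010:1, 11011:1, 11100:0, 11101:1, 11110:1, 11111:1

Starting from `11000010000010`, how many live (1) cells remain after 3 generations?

9

00111001111001
10000010010010
01111001101101
count of 1: 9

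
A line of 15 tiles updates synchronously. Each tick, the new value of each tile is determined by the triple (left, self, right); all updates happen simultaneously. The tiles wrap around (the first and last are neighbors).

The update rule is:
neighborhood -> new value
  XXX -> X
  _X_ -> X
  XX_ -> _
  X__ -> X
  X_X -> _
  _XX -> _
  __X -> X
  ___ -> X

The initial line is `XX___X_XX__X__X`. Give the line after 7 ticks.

_XX___XXX_XXXXX

X_XXXX___XXXXX_
X__XX_XXX_XXX__
XXX____X___X_XX
XX_XXXXXXXXX__X
X___XXXXXXX_XX_
XXXX_XXXXX_____
_XX___XXX_XXXXX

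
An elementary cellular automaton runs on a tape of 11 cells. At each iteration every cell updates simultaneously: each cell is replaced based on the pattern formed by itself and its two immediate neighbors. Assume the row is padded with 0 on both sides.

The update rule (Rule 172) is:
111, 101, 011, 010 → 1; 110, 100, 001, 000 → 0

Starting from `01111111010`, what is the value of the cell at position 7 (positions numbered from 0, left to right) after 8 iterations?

0

01111110110
01111101100
01111011000
01110110000
01101100000
01011000000
01110000000
01100000000
position 7 holds 0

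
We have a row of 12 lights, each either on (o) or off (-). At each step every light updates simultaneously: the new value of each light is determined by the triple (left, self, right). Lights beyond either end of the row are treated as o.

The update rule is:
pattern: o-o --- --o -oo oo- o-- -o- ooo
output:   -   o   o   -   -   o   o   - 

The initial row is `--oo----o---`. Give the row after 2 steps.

--oo--------

oo--oooooooo
--oo--------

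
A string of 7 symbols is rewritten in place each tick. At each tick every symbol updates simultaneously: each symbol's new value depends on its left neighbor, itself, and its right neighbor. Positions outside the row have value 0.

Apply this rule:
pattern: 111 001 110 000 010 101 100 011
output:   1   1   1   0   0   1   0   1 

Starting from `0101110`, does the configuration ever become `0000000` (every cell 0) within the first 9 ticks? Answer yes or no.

tick 1: 1011110
tick 2: 0111110
tick 3: 1111110
tick 4: 1111110  (fixed point — unchanged through tick 9)
tick 9 is 1111110, still not uniform 0

no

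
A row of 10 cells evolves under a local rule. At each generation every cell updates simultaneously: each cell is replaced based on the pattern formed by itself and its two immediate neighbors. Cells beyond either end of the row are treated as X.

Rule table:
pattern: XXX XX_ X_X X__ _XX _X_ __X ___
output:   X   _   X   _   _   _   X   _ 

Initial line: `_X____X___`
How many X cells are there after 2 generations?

X____X___X
____X___X_
count of X: 2

2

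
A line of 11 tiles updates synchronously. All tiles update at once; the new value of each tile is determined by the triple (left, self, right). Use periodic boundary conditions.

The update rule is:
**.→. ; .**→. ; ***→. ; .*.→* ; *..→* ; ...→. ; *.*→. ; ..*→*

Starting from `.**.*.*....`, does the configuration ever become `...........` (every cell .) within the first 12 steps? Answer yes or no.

no

step 1: *...*.**...
step 2: **.**...*.*
step 3: .....*.**..
step 4: ....**...*.
step 5: ...*..*.***
step 6: *.*****....
step 7: *......*..*
step 8: .*....****.
step 9: ***..*....*
step 10: ...****..*.
step 11: ..*....****
step 12: ****..*....
step 12 is ****..*...., still not uniform .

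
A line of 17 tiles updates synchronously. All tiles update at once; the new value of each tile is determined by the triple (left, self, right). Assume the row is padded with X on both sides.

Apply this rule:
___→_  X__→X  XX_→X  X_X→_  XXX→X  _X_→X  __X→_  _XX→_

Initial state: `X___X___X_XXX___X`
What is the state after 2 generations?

XX__XX__X__XXX___
XXX__XX_XX__XXX__

XXX__XX_XX__XXX__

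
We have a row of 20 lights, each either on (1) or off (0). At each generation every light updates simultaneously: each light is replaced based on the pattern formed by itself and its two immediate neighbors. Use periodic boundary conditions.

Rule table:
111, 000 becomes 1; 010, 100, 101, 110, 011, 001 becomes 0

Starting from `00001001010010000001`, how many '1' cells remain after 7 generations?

5

generation 1: 01100000000000111100
generation 2: 00001111111110011001
generation 3: 01100111111100000000
generation 4: 00000011111001111111
generation 5: 01111001110000111110
generation 6: 00110000100110011100
generation 7: 10000110000000001001
count of 1: 5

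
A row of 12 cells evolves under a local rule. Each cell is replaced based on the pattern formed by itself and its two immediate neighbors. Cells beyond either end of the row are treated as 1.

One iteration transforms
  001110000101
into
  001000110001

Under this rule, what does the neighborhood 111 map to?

At position 3 the neighborhood is 111; the next row has 0 there.

0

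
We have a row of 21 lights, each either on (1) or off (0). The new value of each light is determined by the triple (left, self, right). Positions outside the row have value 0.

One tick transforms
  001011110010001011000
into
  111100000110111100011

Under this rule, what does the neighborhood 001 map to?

1

At position 1 the neighborhood is 001; the next row has 1 there.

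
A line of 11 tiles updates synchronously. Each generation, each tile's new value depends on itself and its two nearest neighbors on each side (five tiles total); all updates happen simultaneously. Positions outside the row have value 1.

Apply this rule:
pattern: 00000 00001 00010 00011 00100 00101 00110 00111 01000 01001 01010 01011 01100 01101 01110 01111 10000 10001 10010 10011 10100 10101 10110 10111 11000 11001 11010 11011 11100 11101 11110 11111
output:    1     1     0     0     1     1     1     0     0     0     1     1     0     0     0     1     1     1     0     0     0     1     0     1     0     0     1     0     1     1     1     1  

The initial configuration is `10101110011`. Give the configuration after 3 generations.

11111010001
11111100100
11111100100

11111100100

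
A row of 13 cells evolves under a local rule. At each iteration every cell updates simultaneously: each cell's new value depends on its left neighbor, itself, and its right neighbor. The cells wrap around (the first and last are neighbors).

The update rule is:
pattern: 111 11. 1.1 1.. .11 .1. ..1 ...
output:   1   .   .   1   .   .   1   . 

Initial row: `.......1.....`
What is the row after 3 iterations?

iteration 1: ......1.1....
iteration 2: .....1...1...
iteration 3: ....1.1.1.1..

....1.1.1.1..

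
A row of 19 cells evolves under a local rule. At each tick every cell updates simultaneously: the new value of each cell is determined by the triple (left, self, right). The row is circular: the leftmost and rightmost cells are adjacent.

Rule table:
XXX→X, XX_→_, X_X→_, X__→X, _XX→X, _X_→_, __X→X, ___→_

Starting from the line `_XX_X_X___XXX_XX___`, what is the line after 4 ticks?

X_X____XX_XX____XX_

XX_____X_XXX__X_X__
X_X___X__XX_XX___XX
___X_X_XXX__X_X_XXX
X_X____XX_XX____XX_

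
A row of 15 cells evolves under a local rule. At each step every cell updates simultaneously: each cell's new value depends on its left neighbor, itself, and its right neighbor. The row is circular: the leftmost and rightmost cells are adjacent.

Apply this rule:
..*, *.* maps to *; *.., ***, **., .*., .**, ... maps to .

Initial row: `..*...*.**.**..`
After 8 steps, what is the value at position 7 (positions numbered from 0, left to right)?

.*...*.*..*....
*...*.*..*.....
...*.*..*.....*
..*.*..*.....*.
.*.*..*.....*..
*.*..*.....*...
.*..*.....*...*
*..*.....*...*.
position 7 holds .

.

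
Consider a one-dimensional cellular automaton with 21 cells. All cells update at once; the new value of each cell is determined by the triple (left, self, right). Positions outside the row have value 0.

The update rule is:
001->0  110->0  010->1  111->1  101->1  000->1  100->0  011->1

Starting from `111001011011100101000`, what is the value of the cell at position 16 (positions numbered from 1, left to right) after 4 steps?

0

110001110111000111011
100101101110010110110
100111011100011101100
100110111001011011001
position 16 holds 0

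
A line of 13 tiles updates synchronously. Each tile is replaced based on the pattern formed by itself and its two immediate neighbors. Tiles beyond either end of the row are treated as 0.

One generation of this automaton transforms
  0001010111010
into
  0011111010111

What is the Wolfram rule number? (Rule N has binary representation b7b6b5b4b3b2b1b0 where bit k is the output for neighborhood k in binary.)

182

position 8: 111 → 1  (bit 7 = 1)
position 9: 110 → 0  (bit 6 = 0)
position 4: 101 → 1  (bit 5 = 1)
position 12: 100 → 1  (bit 4 = 1)
position 7: 011 → 0  (bit 3 = 0)
position 3: 010 → 1  (bit 2 = 1)
position 2: 001 → 1  (bit 1 = 1)
position 0: 000 → 0  (bit 0 = 0)
bits b7..b0 = 10110110 = 182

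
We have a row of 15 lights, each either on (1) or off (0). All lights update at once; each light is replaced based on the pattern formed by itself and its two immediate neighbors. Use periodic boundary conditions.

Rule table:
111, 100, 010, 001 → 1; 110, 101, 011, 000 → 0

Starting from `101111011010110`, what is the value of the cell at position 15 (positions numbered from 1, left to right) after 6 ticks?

0

100110000010000
111001000111001
110111101010110
000011001010000
000100111011000
001111010000100
position 15 holds 0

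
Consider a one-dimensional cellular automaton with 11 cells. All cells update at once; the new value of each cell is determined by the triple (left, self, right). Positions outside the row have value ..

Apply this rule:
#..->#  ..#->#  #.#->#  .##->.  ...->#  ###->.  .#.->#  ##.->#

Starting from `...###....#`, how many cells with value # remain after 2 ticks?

4

###..######
..###.....#
count of #: 4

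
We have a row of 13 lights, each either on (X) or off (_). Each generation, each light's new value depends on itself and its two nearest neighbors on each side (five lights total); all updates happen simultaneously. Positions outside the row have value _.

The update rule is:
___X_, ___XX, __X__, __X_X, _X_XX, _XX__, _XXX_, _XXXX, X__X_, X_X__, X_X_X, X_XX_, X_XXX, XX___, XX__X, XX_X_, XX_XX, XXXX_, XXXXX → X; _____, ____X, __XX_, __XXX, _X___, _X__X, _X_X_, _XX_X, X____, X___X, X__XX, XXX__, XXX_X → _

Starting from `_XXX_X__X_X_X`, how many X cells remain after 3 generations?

X_X_XX_XX_X_X
X_XXX_XX_XX_X
XXXX_XX_XX_XX
count of X: 10

10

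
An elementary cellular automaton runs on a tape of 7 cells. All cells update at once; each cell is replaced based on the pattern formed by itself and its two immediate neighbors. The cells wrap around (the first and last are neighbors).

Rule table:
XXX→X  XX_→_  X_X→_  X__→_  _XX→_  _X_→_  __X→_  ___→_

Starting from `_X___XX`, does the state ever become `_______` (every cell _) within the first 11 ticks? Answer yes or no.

yes

_______
all cells are _ at tick 1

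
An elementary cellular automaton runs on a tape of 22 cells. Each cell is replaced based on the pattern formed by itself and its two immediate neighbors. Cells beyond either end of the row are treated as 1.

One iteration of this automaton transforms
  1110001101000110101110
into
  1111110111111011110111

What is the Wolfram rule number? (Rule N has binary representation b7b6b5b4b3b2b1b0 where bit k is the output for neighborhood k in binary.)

position 0: 111 → 1  (bit 7 = 1)
position 2: 110 → 1  (bit 6 = 1)
position 8: 101 → 1  (bit 5 = 1)
position 3: 100 → 1  (bit 4 = 1)
position 6: 011 → 0  (bit 3 = 0)
position 9: 010 → 1  (bit 2 = 1)
position 5: 001 → 1  (bit 1 = 1)
position 4: 000 → 1  (bit 0 = 1)
bits b7..b0 = 11110111 = 247

247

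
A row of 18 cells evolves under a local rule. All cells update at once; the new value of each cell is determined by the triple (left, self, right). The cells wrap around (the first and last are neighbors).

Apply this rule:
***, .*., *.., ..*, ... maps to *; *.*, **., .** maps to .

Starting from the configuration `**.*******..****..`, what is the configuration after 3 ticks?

tick 1: ....*****.**.**.**
tick 2: ****.***..........
tick 3: .**...*.**********

.**...*.**********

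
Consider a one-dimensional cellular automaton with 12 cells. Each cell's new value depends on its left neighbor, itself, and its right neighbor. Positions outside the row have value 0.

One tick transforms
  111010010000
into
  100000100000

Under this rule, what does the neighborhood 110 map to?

At position 2 the neighborhood is 110; the next row has 0 there.

0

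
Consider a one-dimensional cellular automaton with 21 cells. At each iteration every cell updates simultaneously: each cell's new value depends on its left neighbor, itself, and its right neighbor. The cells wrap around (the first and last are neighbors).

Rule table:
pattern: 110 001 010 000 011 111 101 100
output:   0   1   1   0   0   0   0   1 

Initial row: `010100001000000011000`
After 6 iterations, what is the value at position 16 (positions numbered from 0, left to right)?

1

110110011100000100100
000001100010001111111
100010010111010000000
110111110000011000001
000000001000100100010
000000011101111110111
position 16 holds 1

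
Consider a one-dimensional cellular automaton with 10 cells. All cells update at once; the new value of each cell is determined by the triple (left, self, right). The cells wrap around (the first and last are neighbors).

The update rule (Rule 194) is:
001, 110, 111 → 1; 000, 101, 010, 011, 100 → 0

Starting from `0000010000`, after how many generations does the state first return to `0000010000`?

10

generation 1: 0000100000
generation 2: 0001000000
generation 3: 0010000000
generation 4: 0100000000
generation 5: 1000000000
generation 6: 0000000001
generation 7: 0000000010
generation 8: 0000000100
generation 9: 0000001000
generation 10: 0000010000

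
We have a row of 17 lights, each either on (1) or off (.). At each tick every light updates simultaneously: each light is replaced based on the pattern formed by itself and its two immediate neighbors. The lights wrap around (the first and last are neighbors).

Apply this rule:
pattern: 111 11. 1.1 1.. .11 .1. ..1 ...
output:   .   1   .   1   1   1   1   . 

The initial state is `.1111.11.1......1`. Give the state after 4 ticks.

tick 1: .1..1.11.11....11
tick 2: .1111.11.111..111
tick 3: .1..1.11.1.1111.1
tick 4: .1111.11.1.1..1.1

.1111.11.1.1..1.1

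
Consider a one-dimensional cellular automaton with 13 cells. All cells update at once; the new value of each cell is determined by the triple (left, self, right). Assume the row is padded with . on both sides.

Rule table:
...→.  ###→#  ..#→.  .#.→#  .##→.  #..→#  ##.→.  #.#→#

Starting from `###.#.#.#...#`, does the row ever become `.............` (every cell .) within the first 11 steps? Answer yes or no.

.#.#######..#
.##.#####.#.#
...#.###.####
...##.#.#.##.
.....#####..#
......###.#.#
.......#.####
.......##.##.
.........#..#
.........##.#
...........##
step 11 is ...........##, still not uniform .

no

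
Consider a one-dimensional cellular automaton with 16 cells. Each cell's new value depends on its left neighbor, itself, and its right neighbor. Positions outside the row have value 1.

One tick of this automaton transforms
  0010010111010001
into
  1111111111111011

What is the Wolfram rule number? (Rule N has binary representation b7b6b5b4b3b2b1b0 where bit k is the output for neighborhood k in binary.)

position 8: 111 → 1  (bit 7 = 1)
position 9: 110 → 1  (bit 6 = 1)
position 6: 101 → 1  (bit 5 = 1)
position 0: 100 → 1  (bit 4 = 1)
position 7: 011 → 1  (bit 3 = 1)
position 2: 010 → 1  (bit 2 = 1)
position 1: 001 → 1  (bit 1 = 1)
position 13: 000 → 0  (bit 0 = 0)
bits b7..b0 = 11111110 = 254

254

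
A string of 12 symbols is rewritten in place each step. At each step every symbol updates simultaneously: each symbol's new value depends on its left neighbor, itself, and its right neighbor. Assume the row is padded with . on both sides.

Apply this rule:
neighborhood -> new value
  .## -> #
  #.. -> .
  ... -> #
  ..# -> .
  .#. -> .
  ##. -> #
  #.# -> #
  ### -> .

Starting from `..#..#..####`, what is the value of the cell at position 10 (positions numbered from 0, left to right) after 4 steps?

#.......#..#
..#####.....
#.#...#.####
.#..#..##..#
position 10 holds .

.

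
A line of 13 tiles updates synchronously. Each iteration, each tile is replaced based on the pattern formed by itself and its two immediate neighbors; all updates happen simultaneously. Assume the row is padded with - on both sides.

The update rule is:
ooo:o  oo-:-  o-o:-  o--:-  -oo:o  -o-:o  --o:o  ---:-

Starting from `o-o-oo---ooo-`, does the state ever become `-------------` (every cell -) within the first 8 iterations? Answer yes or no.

no

o-o-o---ooo--
o-o-o--ooo---
o-o-o-ooo----
o-o-o-oo-----
o-o-o-o------
o-o-o-o------  (fixed point — unchanged through iteration 8)
iteration 8 is o-o-o-o------, still not uniform -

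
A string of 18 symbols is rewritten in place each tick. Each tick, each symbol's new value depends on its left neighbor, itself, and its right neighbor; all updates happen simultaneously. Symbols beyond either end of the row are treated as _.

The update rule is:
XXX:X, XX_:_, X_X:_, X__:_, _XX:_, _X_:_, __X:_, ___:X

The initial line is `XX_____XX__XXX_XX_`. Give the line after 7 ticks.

X__X__XX__XXXXXX__

tick 1: ___XXX______X_____
tick 2: XX__X__XXXX___XXXX
tick 3: ________XX__X__XX_
tick 4: XXXXXXX___________
tick 5: _XXXXX__XXXXXXXXXX
tick 6: __XXX____XXXXXXXX_
tick 7: X__X__XX__XXXXXX__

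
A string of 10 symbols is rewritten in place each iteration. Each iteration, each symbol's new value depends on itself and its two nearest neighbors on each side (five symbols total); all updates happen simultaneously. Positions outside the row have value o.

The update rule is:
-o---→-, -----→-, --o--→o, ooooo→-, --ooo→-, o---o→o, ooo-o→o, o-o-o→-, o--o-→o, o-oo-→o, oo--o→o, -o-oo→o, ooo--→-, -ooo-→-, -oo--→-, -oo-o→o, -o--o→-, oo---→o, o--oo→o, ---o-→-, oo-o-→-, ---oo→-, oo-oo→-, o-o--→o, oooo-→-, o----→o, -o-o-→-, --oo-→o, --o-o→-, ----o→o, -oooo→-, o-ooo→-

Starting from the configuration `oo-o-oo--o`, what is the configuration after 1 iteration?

-o--oo-oo-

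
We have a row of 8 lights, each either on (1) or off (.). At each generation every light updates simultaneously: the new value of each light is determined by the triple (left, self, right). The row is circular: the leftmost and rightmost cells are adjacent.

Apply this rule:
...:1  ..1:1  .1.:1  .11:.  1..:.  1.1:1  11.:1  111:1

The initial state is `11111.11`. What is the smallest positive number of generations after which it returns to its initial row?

8

111111.1
1111111.
.1111111
1.111111
11.11111
111.1111
1111.111
11111.11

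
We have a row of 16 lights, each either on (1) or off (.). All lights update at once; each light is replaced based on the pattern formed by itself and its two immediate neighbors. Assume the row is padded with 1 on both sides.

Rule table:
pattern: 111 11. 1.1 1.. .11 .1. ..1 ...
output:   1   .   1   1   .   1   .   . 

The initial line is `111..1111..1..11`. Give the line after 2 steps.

1.111...111..1..

11.1..11.1.11..1
1.111...111..1..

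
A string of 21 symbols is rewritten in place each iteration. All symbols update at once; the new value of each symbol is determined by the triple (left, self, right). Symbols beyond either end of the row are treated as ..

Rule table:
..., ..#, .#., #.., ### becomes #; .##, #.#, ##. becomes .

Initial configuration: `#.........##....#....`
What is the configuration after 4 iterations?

iteration 1: ##########..#########
iteration 2: .########.##.#######.
iteration 3: #.######......#####.#
iteration 4: #..####.######.###..#

#..####.######.###..#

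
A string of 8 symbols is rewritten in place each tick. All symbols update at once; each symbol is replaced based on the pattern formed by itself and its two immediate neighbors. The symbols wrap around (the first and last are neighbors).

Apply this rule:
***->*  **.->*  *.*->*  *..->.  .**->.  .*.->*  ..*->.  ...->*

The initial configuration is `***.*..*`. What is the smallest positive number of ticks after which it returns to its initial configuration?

tick 1: *****...
tick 2: .****.*.
tick 3: ..*****.
tick 4: *..****.
tick 5: *...****
tick 6: *.*..***
tick 7: ***...**
tick 8: ***.*..*

8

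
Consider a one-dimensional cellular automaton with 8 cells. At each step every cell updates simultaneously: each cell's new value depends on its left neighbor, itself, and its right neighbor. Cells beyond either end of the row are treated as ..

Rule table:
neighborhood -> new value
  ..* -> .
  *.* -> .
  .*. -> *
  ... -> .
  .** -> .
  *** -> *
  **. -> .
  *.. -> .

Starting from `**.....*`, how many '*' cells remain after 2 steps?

1

.......*
.......*
count of *: 1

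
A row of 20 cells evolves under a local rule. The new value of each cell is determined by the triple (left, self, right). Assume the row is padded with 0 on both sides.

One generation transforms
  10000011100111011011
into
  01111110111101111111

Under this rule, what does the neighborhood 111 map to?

At position 7 the neighborhood is 111; the next row has 0 there.

0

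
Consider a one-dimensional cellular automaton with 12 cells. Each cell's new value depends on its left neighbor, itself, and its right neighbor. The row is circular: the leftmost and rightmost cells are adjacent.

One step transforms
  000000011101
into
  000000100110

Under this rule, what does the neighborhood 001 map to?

At position 6 the neighborhood is 001; the next row has 1 there.

1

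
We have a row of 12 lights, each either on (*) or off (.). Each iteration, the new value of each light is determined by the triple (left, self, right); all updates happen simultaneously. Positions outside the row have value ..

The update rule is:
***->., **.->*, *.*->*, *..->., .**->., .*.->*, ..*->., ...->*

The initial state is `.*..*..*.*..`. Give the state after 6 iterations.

iteration 1: .*..*..***.*
iteration 2: .*..*....***
iteration 3: .*..*.**...*
iteration 4: .*..**.*.*.*
iteration 5: .*...*******
iteration 6: .*.*.......*

.*.*.......*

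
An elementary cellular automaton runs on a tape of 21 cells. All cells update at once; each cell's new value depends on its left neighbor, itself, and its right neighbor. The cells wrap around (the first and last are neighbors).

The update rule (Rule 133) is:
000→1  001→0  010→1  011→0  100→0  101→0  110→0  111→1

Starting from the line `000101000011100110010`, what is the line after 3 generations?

110101011101001110010

110101011001000000010
000101000001011111010
110101011101001110010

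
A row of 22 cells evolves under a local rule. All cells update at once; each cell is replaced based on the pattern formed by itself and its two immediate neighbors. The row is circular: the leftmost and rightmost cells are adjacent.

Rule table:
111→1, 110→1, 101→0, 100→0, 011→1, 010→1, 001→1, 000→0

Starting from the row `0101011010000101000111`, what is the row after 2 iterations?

iteration 1: 0101011010001101001111
iteration 2: 0101011010011101011111

0101011010011101011111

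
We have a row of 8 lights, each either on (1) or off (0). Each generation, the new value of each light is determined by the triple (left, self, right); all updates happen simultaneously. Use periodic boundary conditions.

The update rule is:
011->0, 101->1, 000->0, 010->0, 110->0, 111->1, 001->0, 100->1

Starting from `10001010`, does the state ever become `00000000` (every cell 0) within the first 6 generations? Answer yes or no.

generation 1: 01000101
generation 2: 10100010
generation 3: 01010001
generation 4: 10101000
generation 5: 01010100
generation 6: 00101010
generation 6 is 00101010, still not uniform 0

no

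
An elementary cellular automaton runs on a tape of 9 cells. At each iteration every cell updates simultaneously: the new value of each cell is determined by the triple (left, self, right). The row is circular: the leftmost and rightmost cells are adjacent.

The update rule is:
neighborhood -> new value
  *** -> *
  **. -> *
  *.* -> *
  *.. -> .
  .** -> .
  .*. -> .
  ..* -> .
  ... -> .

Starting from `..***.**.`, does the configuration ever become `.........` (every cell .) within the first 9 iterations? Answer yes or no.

yes

iteration 1: ...***.*.
iteration 2: ....***..
iteration 3: .....**..
iteration 4: ......*..
iteration 5: .........
all cells are . at iteration 5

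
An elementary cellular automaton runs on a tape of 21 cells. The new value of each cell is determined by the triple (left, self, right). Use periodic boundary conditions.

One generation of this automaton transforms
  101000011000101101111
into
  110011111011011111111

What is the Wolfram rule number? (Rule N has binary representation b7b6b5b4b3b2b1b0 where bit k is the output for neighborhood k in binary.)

position 18: 111 → 1  (bit 7 = 1)
position 0: 110 → 1  (bit 6 = 1)
position 1: 101 → 1  (bit 5 = 1)
position 3: 100 → 0  (bit 4 = 0)
position 7: 011 → 1  (bit 3 = 1)
position 2: 010 → 0  (bit 2 = 0)
position 6: 001 → 1  (bit 1 = 1)
position 4: 000 → 1  (bit 0 = 1)
bits b7..b0 = 11101011 = 235

235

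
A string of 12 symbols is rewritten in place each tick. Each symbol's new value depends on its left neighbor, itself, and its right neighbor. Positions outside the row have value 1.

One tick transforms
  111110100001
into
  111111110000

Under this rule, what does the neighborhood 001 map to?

At position 10 the neighborhood is 001; the next row has 0 there.

0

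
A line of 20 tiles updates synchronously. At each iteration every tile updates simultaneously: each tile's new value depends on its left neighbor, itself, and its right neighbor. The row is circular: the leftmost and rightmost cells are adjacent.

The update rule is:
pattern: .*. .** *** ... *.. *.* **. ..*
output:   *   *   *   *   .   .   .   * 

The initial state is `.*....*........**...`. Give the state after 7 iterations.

**.****.********..**
*..***..*******..***
..***..*******..****
.***..*******..****.
***..*******..****..
**..*******..****..*
*..*******..****..**

*..*******..****..**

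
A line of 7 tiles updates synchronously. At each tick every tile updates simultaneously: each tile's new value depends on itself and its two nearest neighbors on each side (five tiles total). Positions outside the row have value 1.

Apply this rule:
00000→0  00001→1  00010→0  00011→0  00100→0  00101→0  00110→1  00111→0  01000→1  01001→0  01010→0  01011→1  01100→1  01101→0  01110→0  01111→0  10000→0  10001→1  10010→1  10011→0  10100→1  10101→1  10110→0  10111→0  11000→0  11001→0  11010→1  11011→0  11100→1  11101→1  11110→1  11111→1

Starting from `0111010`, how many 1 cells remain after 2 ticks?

3

0001111
0100011
count of 1: 3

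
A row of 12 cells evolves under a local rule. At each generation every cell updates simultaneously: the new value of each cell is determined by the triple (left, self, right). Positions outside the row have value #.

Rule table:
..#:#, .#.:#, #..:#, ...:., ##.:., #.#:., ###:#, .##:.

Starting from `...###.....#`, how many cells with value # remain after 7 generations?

4

#.#.#.#...#.
..#.#.##.##.
###.#.......
##..##.....#
#.##..#...#.
....####.##.
#..#.##.....
count of #: 4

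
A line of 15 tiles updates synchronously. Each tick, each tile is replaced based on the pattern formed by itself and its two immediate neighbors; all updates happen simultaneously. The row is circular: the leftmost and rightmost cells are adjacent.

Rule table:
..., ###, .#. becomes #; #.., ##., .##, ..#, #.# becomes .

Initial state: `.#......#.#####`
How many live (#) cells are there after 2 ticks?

tick 1: .#.####.#..###.
tick 2: .#..##..#...#..
count of #: 5

5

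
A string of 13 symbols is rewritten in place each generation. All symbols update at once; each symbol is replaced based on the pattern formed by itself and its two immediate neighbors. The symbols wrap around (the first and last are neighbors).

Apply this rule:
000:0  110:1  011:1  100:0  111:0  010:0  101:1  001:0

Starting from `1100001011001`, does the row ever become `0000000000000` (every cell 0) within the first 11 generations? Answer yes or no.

yes

0100000111001
1000000101000
0000000010000
0000000000000
all cells are 0 at generation 4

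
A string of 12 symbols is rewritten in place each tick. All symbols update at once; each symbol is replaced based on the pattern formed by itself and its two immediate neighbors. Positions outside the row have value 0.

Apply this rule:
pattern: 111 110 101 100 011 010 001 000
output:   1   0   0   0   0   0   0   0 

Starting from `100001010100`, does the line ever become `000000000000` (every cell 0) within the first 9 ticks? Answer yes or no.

yes

000000000000
all cells are 0 at tick 1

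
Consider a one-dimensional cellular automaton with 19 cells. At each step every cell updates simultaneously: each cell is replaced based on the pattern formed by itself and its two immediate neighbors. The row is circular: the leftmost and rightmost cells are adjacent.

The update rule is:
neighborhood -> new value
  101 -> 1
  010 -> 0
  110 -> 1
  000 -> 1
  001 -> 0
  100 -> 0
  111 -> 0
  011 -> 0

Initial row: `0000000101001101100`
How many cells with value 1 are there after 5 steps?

6

1111110010000110101
0000010000110011010
1111000110010001100
0001010010000100100
1100100000110000001
count of 1: 6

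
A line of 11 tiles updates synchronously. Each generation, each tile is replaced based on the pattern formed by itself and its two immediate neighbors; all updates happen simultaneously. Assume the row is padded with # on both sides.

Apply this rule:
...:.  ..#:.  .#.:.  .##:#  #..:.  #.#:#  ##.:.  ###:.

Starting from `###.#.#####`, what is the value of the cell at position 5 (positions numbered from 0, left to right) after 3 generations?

...#.##....
....##.....
....#......
position 5 holds .

.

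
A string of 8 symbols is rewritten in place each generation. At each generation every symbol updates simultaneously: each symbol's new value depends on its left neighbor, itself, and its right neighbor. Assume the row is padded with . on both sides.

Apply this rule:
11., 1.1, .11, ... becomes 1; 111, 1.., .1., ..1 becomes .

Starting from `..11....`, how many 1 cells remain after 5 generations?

1.11.111
.11111.1
.1...11.
...1.11.
11..111.
count of 1: 5

5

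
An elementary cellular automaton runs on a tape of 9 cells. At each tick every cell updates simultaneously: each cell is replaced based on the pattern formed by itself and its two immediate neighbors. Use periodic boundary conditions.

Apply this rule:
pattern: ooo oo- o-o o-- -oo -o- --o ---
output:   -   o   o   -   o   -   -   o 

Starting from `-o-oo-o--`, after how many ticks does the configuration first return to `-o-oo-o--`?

--oooo--o
--o--o---
o------oo
o-oooo-o-
-oo--oo-o
ooo--ooo-
o-o--o-oo
oo----oo-
oo-oo-ooo
-oooooo--
-o----o-o
o--oo--o-
---oo---o
-o-oo-o--

14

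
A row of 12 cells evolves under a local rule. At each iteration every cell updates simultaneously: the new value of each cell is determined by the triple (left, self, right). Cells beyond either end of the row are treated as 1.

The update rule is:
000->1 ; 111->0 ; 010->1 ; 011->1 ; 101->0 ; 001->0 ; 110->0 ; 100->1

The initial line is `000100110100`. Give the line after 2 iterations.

000100110100

110110100110
000100110100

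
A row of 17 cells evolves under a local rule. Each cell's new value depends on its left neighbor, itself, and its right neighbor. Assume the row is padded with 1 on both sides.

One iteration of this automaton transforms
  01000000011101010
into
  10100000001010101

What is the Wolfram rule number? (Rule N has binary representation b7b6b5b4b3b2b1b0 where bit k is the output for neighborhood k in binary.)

position 10: 111 → 1  (bit 7 = 1)
position 11: 110 → 0  (bit 6 = 0)
position 0: 101 → 1  (bit 5 = 1)
position 2: 100 → 1  (bit 4 = 1)
position 9: 011 → 0  (bit 3 = 0)
position 1: 010 → 0  (bit 2 = 0)
position 8: 001 → 0  (bit 1 = 0)
position 3: 000 → 0  (bit 0 = 0)
bits b7..b0 = 10110000 = 176

176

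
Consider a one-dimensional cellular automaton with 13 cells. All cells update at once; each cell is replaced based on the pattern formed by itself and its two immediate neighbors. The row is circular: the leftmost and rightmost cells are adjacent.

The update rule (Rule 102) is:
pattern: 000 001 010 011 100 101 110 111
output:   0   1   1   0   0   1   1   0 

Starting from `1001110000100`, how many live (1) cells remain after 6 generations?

6

1010010001101
1110110010110
0011010111011
0101111001101
1110001010111
0010011111000
count of 1: 6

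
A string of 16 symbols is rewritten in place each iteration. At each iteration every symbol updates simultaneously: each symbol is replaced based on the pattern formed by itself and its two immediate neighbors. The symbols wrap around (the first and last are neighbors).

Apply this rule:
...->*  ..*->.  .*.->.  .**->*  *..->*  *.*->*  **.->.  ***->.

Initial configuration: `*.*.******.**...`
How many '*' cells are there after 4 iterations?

.*.**.....**.**.
..**.****.*.**.*
*.*.**...*.**.*.
.*.**.**..**.*.*
count of *: 9

9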